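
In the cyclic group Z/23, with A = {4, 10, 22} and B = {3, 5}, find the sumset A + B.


Work in Z/23Z: reduce every sum a + b modulo 23.
Enumerate all 6 pairs:
a = 4: 4+3=7, 4+5=9
a = 10: 10+3=13, 10+5=15
a = 22: 22+3=2, 22+5=4
Distinct residues collected: {2, 4, 7, 9, 13, 15}
|A + B| = 6 (out of 23 total residues).

A + B = {2, 4, 7, 9, 13, 15}


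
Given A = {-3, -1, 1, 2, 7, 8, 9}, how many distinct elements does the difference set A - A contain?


A - A = {a - a' : a, a' ∈ A}; |A| = 7.
Bounds: 2|A|-1 ≤ |A - A| ≤ |A|² - |A| + 1, i.e. 13 ≤ |A - A| ≤ 43.
Note: 0 ∈ A - A always (from a - a). The set is symmetric: if d ∈ A - A then -d ∈ A - A.
Enumerate nonzero differences d = a - a' with a > a' (then include -d):
Positive differences: {1, 2, 3, 4, 5, 6, 7, 8, 9, 10, 11, 12}
Full difference set: {0} ∪ (positive diffs) ∪ (negative diffs).
|A - A| = 1 + 2·12 = 25 (matches direct enumeration: 25).

|A - A| = 25


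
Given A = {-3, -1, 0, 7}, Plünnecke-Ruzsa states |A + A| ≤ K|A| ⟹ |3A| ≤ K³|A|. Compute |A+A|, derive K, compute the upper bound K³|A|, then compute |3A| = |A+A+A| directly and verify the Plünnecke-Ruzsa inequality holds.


|A| = 4.
Step 1: Compute A + A by enumerating all 16 pairs.
A + A = {-6, -4, -3, -2, -1, 0, 4, 6, 7, 14}, so |A + A| = 10.
Step 2: Doubling constant K = |A + A|/|A| = 10/4 = 10/4 ≈ 2.5000.
Step 3: Plünnecke-Ruzsa gives |3A| ≤ K³·|A| = (2.5000)³ · 4 ≈ 62.5000.
Step 4: Compute 3A = A + A + A directly by enumerating all triples (a,b,c) ∈ A³; |3A| = 19.
Step 5: Check 19 ≤ 62.5000? Yes ✓.

K = 10/4, Plünnecke-Ruzsa bound K³|A| ≈ 62.5000, |3A| = 19, inequality holds.


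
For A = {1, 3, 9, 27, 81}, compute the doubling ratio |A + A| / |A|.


|A| = 5.
Compute A + A by enumerating all 25 pairs.
A + A = {2, 4, 6, 10, 12, 18, 28, 30, 36, 54, 82, 84, 90, 108, 162}, so |A + A| = 15.
K = |A + A| / |A| = 15/5 = 3/1 ≈ 3.0000.
Reference: AP of size 5 gives K = 9/5 ≈ 1.8000; a fully generic set of size 5 gives K ≈ 3.0000.

|A| = 5, |A + A| = 15, K = 15/5 = 3/1.


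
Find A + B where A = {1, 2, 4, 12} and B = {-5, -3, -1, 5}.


A + B = {a + b : a ∈ A, b ∈ B}.
Enumerate all |A|·|B| = 4·4 = 16 pairs (a, b) and collect distinct sums.
a = 1: 1+-5=-4, 1+-3=-2, 1+-1=0, 1+5=6
a = 2: 2+-5=-3, 2+-3=-1, 2+-1=1, 2+5=7
a = 4: 4+-5=-1, 4+-3=1, 4+-1=3, 4+5=9
a = 12: 12+-5=7, 12+-3=9, 12+-1=11, 12+5=17
Collecting distinct sums: A + B = {-4, -3, -2, -1, 0, 1, 3, 6, 7, 9, 11, 17}
|A + B| = 12

A + B = {-4, -3, -2, -1, 0, 1, 3, 6, 7, 9, 11, 17}


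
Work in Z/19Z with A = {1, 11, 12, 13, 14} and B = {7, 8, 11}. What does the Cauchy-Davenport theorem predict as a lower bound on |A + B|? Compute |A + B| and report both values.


Cauchy-Davenport: |A + B| ≥ min(p, |A| + |B| - 1) for A, B nonempty in Z/pZ.
|A| = 5, |B| = 3, p = 19.
CD lower bound = min(19, 5 + 3 - 1) = min(19, 7) = 7.
Compute A + B mod 19 directly:
a = 1: 1+7=8, 1+8=9, 1+11=12
a = 11: 11+7=18, 11+8=0, 11+11=3
a = 12: 12+7=0, 12+8=1, 12+11=4
a = 13: 13+7=1, 13+8=2, 13+11=5
a = 14: 14+7=2, 14+8=3, 14+11=6
A + B = {0, 1, 2, 3, 4, 5, 6, 8, 9, 12, 18}, so |A + B| = 11.
Verify: 11 ≥ 7? Yes ✓.

CD lower bound = 7, actual |A + B| = 11.


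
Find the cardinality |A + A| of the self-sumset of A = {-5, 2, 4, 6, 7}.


A + A = {a + a' : a, a' ∈ A}; |A| = 5.
General bounds: 2|A| - 1 ≤ |A + A| ≤ |A|(|A|+1)/2, i.e. 9 ≤ |A + A| ≤ 15.
Lower bound 2|A|-1 is attained iff A is an arithmetic progression.
Enumerate sums a + a' for a ≤ a' (symmetric, so this suffices):
a = -5: -5+-5=-10, -5+2=-3, -5+4=-1, -5+6=1, -5+7=2
a = 2: 2+2=4, 2+4=6, 2+6=8, 2+7=9
a = 4: 4+4=8, 4+6=10, 4+7=11
a = 6: 6+6=12, 6+7=13
a = 7: 7+7=14
Distinct sums: {-10, -3, -1, 1, 2, 4, 6, 8, 9, 10, 11, 12, 13, 14}
|A + A| = 14

|A + A| = 14


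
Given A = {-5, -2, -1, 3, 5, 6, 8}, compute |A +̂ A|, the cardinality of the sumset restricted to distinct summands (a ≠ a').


Restricted sumset: A +̂ A = {a + a' : a ∈ A, a' ∈ A, a ≠ a'}.
Equivalently, take A + A and drop any sum 2a that is achievable ONLY as a + a for a ∈ A (i.e. sums representable only with equal summands).
Enumerate pairs (a, a') with a < a' (symmetric, so each unordered pair gives one sum; this covers all a ≠ a'):
  -5 + -2 = -7
  -5 + -1 = -6
  -5 + 3 = -2
  -5 + 5 = 0
  -5 + 6 = 1
  -5 + 8 = 3
  -2 + -1 = -3
  -2 + 3 = 1
  -2 + 5 = 3
  -2 + 6 = 4
  -2 + 8 = 6
  -1 + 3 = 2
  -1 + 5 = 4
  -1 + 6 = 5
  -1 + 8 = 7
  3 + 5 = 8
  3 + 6 = 9
  3 + 8 = 11
  5 + 6 = 11
  5 + 8 = 13
  6 + 8 = 14
Collected distinct sums: {-7, -6, -3, -2, 0, 1, 2, 3, 4, 5, 6, 7, 8, 9, 11, 13, 14}
|A +̂ A| = 17
(Reference bound: |A +̂ A| ≥ 2|A| - 3 for |A| ≥ 2, with |A| = 7 giving ≥ 11.)

|A +̂ A| = 17


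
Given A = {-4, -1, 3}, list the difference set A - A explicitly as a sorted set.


A - A = {a - a' : a, a' ∈ A}.
Compute a - a' for each ordered pair (a, a'):
a = -4: -4--4=0, -4--1=-3, -4-3=-7
a = -1: -1--4=3, -1--1=0, -1-3=-4
a = 3: 3--4=7, 3--1=4, 3-3=0
Collecting distinct values (and noting 0 appears from a-a):
A - A = {-7, -4, -3, 0, 3, 4, 7}
|A - A| = 7

A - A = {-7, -4, -3, 0, 3, 4, 7}


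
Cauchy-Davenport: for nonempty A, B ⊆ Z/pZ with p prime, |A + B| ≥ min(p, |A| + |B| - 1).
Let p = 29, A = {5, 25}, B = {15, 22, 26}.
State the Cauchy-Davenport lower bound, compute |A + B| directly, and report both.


Cauchy-Davenport: |A + B| ≥ min(p, |A| + |B| - 1) for A, B nonempty in Z/pZ.
|A| = 2, |B| = 3, p = 29.
CD lower bound = min(29, 2 + 3 - 1) = min(29, 4) = 4.
Compute A + B mod 29 directly:
a = 5: 5+15=20, 5+22=27, 5+26=2
a = 25: 25+15=11, 25+22=18, 25+26=22
A + B = {2, 11, 18, 20, 22, 27}, so |A + B| = 6.
Verify: 6 ≥ 4? Yes ✓.

CD lower bound = 4, actual |A + B| = 6.


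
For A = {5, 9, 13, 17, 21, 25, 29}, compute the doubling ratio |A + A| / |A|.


|A| = 7.
Compute A + A by enumerating all 49 pairs.
A + A = {10, 14, 18, 22, 26, 30, 34, 38, 42, 46, 50, 54, 58}, so |A + A| = 13.
K = |A + A| / |A| = 13/7 (already in lowest terms) ≈ 1.8571.
Reference: AP of size 7 gives K = 13/7 ≈ 1.8571; a fully generic set of size 7 gives K ≈ 4.0000.

|A| = 7, |A + A| = 13, K = 13/7.


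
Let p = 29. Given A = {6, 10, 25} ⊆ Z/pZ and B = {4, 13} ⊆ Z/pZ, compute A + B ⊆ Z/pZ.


Work in Z/29Z: reduce every sum a + b modulo 29.
Enumerate all 6 pairs:
a = 6: 6+4=10, 6+13=19
a = 10: 10+4=14, 10+13=23
a = 25: 25+4=0, 25+13=9
Distinct residues collected: {0, 9, 10, 14, 19, 23}
|A + B| = 6 (out of 29 total residues).

A + B = {0, 9, 10, 14, 19, 23}


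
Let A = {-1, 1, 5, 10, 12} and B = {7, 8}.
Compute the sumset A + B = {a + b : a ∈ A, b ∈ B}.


A + B = {a + b : a ∈ A, b ∈ B}.
Enumerate all |A|·|B| = 5·2 = 10 pairs (a, b) and collect distinct sums.
a = -1: -1+7=6, -1+8=7
a = 1: 1+7=8, 1+8=9
a = 5: 5+7=12, 5+8=13
a = 10: 10+7=17, 10+8=18
a = 12: 12+7=19, 12+8=20
Collecting distinct sums: A + B = {6, 7, 8, 9, 12, 13, 17, 18, 19, 20}
|A + B| = 10

A + B = {6, 7, 8, 9, 12, 13, 17, 18, 19, 20}


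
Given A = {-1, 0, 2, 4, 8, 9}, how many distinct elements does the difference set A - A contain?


A - A = {a - a' : a, a' ∈ A}; |A| = 6.
Bounds: 2|A|-1 ≤ |A - A| ≤ |A|² - |A| + 1, i.e. 11 ≤ |A - A| ≤ 31.
Note: 0 ∈ A - A always (from a - a). The set is symmetric: if d ∈ A - A then -d ∈ A - A.
Enumerate nonzero differences d = a - a' with a > a' (then include -d):
Positive differences: {1, 2, 3, 4, 5, 6, 7, 8, 9, 10}
Full difference set: {0} ∪ (positive diffs) ∪ (negative diffs).
|A - A| = 1 + 2·10 = 21 (matches direct enumeration: 21).

|A - A| = 21


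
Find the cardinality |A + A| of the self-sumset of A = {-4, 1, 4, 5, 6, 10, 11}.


A + A = {a + a' : a, a' ∈ A}; |A| = 7.
General bounds: 2|A| - 1 ≤ |A + A| ≤ |A|(|A|+1)/2, i.e. 13 ≤ |A + A| ≤ 28.
Lower bound 2|A|-1 is attained iff A is an arithmetic progression.
Enumerate sums a + a' for a ≤ a' (symmetric, so this suffices):
a = -4: -4+-4=-8, -4+1=-3, -4+4=0, -4+5=1, -4+6=2, -4+10=6, -4+11=7
a = 1: 1+1=2, 1+4=5, 1+5=6, 1+6=7, 1+10=11, 1+11=12
a = 4: 4+4=8, 4+5=9, 4+6=10, 4+10=14, 4+11=15
a = 5: 5+5=10, 5+6=11, 5+10=15, 5+11=16
a = 6: 6+6=12, 6+10=16, 6+11=17
a = 10: 10+10=20, 10+11=21
a = 11: 11+11=22
Distinct sums: {-8, -3, 0, 1, 2, 5, 6, 7, 8, 9, 10, 11, 12, 14, 15, 16, 17, 20, 21, 22}
|A + A| = 20

|A + A| = 20


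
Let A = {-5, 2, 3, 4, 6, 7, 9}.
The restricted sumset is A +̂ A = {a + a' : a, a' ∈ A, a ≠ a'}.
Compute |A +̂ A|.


Restricted sumset: A +̂ A = {a + a' : a ∈ A, a' ∈ A, a ≠ a'}.
Equivalently, take A + A and drop any sum 2a that is achievable ONLY as a + a for a ∈ A (i.e. sums representable only with equal summands).
Enumerate pairs (a, a') with a < a' (symmetric, so each unordered pair gives one sum; this covers all a ≠ a'):
  -5 + 2 = -3
  -5 + 3 = -2
  -5 + 4 = -1
  -5 + 6 = 1
  -5 + 7 = 2
  -5 + 9 = 4
  2 + 3 = 5
  2 + 4 = 6
  2 + 6 = 8
  2 + 7 = 9
  2 + 9 = 11
  3 + 4 = 7
  3 + 6 = 9
  3 + 7 = 10
  3 + 9 = 12
  4 + 6 = 10
  4 + 7 = 11
  4 + 9 = 13
  6 + 7 = 13
  6 + 9 = 15
  7 + 9 = 16
Collected distinct sums: {-3, -2, -1, 1, 2, 4, 5, 6, 7, 8, 9, 10, 11, 12, 13, 15, 16}
|A +̂ A| = 17
(Reference bound: |A +̂ A| ≥ 2|A| - 3 for |A| ≥ 2, with |A| = 7 giving ≥ 11.)

|A +̂ A| = 17


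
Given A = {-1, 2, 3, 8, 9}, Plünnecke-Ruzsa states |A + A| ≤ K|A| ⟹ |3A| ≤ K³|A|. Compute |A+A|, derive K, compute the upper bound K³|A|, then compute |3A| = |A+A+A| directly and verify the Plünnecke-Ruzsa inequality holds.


|A| = 5.
Step 1: Compute A + A by enumerating all 25 pairs.
A + A = {-2, 1, 2, 4, 5, 6, 7, 8, 10, 11, 12, 16, 17, 18}, so |A + A| = 14.
Step 2: Doubling constant K = |A + A|/|A| = 14/5 = 14/5 ≈ 2.8000.
Step 3: Plünnecke-Ruzsa gives |3A| ≤ K³·|A| = (2.8000)³ · 5 ≈ 109.7600.
Step 4: Compute 3A = A + A + A directly by enumerating all triples (a,b,c) ∈ A³; |3A| = 26.
Step 5: Check 26 ≤ 109.7600? Yes ✓.

K = 14/5, Plünnecke-Ruzsa bound K³|A| ≈ 109.7600, |3A| = 26, inequality holds.


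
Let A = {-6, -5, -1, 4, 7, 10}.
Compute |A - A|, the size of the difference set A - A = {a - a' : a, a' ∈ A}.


A - A = {a - a' : a, a' ∈ A}; |A| = 6.
Bounds: 2|A|-1 ≤ |A - A| ≤ |A|² - |A| + 1, i.e. 11 ≤ |A - A| ≤ 31.
Note: 0 ∈ A - A always (from a - a). The set is symmetric: if d ∈ A - A then -d ∈ A - A.
Enumerate nonzero differences d = a - a' with a > a' (then include -d):
Positive differences: {1, 3, 4, 5, 6, 8, 9, 10, 11, 12, 13, 15, 16}
Full difference set: {0} ∪ (positive diffs) ∪ (negative diffs).
|A - A| = 1 + 2·13 = 27 (matches direct enumeration: 27).

|A - A| = 27


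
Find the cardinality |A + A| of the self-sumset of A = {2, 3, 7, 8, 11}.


A + A = {a + a' : a, a' ∈ A}; |A| = 5.
General bounds: 2|A| - 1 ≤ |A + A| ≤ |A|(|A|+1)/2, i.e. 9 ≤ |A + A| ≤ 15.
Lower bound 2|A|-1 is attained iff A is an arithmetic progression.
Enumerate sums a + a' for a ≤ a' (symmetric, so this suffices):
a = 2: 2+2=4, 2+3=5, 2+7=9, 2+8=10, 2+11=13
a = 3: 3+3=6, 3+7=10, 3+8=11, 3+11=14
a = 7: 7+7=14, 7+8=15, 7+11=18
a = 8: 8+8=16, 8+11=19
a = 11: 11+11=22
Distinct sums: {4, 5, 6, 9, 10, 11, 13, 14, 15, 16, 18, 19, 22}
|A + A| = 13

|A + A| = 13


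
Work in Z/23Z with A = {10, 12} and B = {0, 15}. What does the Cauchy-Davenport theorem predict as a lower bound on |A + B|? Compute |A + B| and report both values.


Cauchy-Davenport: |A + B| ≥ min(p, |A| + |B| - 1) for A, B nonempty in Z/pZ.
|A| = 2, |B| = 2, p = 23.
CD lower bound = min(23, 2 + 2 - 1) = min(23, 3) = 3.
Compute A + B mod 23 directly:
a = 10: 10+0=10, 10+15=2
a = 12: 12+0=12, 12+15=4
A + B = {2, 4, 10, 12}, so |A + B| = 4.
Verify: 4 ≥ 3? Yes ✓.

CD lower bound = 3, actual |A + B| = 4.


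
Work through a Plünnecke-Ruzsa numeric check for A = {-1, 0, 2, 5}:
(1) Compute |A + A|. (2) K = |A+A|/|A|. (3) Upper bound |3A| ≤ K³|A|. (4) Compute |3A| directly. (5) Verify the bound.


|A| = 4.
Step 1: Compute A + A by enumerating all 16 pairs.
A + A = {-2, -1, 0, 1, 2, 4, 5, 7, 10}, so |A + A| = 9.
Step 2: Doubling constant K = |A + A|/|A| = 9/4 = 9/4 ≈ 2.2500.
Step 3: Plünnecke-Ruzsa gives |3A| ≤ K³·|A| = (2.2500)³ · 4 ≈ 45.5625.
Step 4: Compute 3A = A + A + A directly by enumerating all triples (a,b,c) ∈ A³; |3A| = 15.
Step 5: Check 15 ≤ 45.5625? Yes ✓.

K = 9/4, Plünnecke-Ruzsa bound K³|A| ≈ 45.5625, |3A| = 15, inequality holds.


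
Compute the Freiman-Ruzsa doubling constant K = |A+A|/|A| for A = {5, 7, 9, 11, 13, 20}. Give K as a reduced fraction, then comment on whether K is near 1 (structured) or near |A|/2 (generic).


|A| = 6.
Compute A + A by enumerating all 36 pairs.
A + A = {10, 12, 14, 16, 18, 20, 22, 24, 25, 26, 27, 29, 31, 33, 40}, so |A + A| = 15.
K = |A + A| / |A| = 15/6 = 5/2 ≈ 2.5000.
Reference: AP of size 6 gives K = 11/6 ≈ 1.8333; a fully generic set of size 6 gives K ≈ 3.5000.

|A| = 6, |A + A| = 15, K = 15/6 = 5/2.


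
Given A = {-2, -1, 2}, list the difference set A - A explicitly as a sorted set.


A - A = {a - a' : a, a' ∈ A}.
Compute a - a' for each ordered pair (a, a'):
a = -2: -2--2=0, -2--1=-1, -2-2=-4
a = -1: -1--2=1, -1--1=0, -1-2=-3
a = 2: 2--2=4, 2--1=3, 2-2=0
Collecting distinct values (and noting 0 appears from a-a):
A - A = {-4, -3, -1, 0, 1, 3, 4}
|A - A| = 7

A - A = {-4, -3, -1, 0, 1, 3, 4}


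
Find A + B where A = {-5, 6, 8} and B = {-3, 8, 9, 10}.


A + B = {a + b : a ∈ A, b ∈ B}.
Enumerate all |A|·|B| = 3·4 = 12 pairs (a, b) and collect distinct sums.
a = -5: -5+-3=-8, -5+8=3, -5+9=4, -5+10=5
a = 6: 6+-3=3, 6+8=14, 6+9=15, 6+10=16
a = 8: 8+-3=5, 8+8=16, 8+9=17, 8+10=18
Collecting distinct sums: A + B = {-8, 3, 4, 5, 14, 15, 16, 17, 18}
|A + B| = 9

A + B = {-8, 3, 4, 5, 14, 15, 16, 17, 18}


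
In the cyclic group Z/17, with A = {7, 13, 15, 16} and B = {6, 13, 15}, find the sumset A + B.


Work in Z/17Z: reduce every sum a + b modulo 17.
Enumerate all 12 pairs:
a = 7: 7+6=13, 7+13=3, 7+15=5
a = 13: 13+6=2, 13+13=9, 13+15=11
a = 15: 15+6=4, 15+13=11, 15+15=13
a = 16: 16+6=5, 16+13=12, 16+15=14
Distinct residues collected: {2, 3, 4, 5, 9, 11, 12, 13, 14}
|A + B| = 9 (out of 17 total residues).

A + B = {2, 3, 4, 5, 9, 11, 12, 13, 14}


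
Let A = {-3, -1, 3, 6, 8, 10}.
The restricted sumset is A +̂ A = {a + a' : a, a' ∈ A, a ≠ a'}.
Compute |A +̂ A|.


Restricted sumset: A +̂ A = {a + a' : a ∈ A, a' ∈ A, a ≠ a'}.
Equivalently, take A + A and drop any sum 2a that is achievable ONLY as a + a for a ∈ A (i.e. sums representable only with equal summands).
Enumerate pairs (a, a') with a < a' (symmetric, so each unordered pair gives one sum; this covers all a ≠ a'):
  -3 + -1 = -4
  -3 + 3 = 0
  -3 + 6 = 3
  -3 + 8 = 5
  -3 + 10 = 7
  -1 + 3 = 2
  -1 + 6 = 5
  -1 + 8 = 7
  -1 + 10 = 9
  3 + 6 = 9
  3 + 8 = 11
  3 + 10 = 13
  6 + 8 = 14
  6 + 10 = 16
  8 + 10 = 18
Collected distinct sums: {-4, 0, 2, 3, 5, 7, 9, 11, 13, 14, 16, 18}
|A +̂ A| = 12
(Reference bound: |A +̂ A| ≥ 2|A| - 3 for |A| ≥ 2, with |A| = 6 giving ≥ 9.)

|A +̂ A| = 12


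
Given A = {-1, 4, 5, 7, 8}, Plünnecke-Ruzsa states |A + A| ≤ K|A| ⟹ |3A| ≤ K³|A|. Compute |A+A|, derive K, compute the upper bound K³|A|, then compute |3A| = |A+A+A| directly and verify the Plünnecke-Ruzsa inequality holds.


|A| = 5.
Step 1: Compute A + A by enumerating all 25 pairs.
A + A = {-2, 3, 4, 6, 7, 8, 9, 10, 11, 12, 13, 14, 15, 16}, so |A + A| = 14.
Step 2: Doubling constant K = |A + A|/|A| = 14/5 = 14/5 ≈ 2.8000.
Step 3: Plünnecke-Ruzsa gives |3A| ≤ K³·|A| = (2.8000)³ · 5 ≈ 109.7600.
Step 4: Compute 3A = A + A + A directly by enumerating all triples (a,b,c) ∈ A³; |3A| = 23.
Step 5: Check 23 ≤ 109.7600? Yes ✓.

K = 14/5, Plünnecke-Ruzsa bound K³|A| ≈ 109.7600, |3A| = 23, inequality holds.


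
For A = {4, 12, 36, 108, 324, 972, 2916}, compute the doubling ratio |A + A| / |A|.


|A| = 7.
Compute A + A by enumerating all 49 pairs.
A + A = {8, 16, 24, 40, 48, 72, 112, 120, 144, 216, 328, 336, 360, 432, 648, 976, 984, 1008, 1080, 1296, 1944, 2920, 2928, 2952, 3024, 3240, 3888, 5832}, so |A + A| = 28.
K = |A + A| / |A| = 28/7 = 4/1 ≈ 4.0000.
Reference: AP of size 7 gives K = 13/7 ≈ 1.8571; a fully generic set of size 7 gives K ≈ 4.0000.

|A| = 7, |A + A| = 28, K = 28/7 = 4/1.


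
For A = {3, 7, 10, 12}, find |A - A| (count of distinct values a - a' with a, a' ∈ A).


A - A = {a - a' : a, a' ∈ A}; |A| = 4.
Bounds: 2|A|-1 ≤ |A - A| ≤ |A|² - |A| + 1, i.e. 7 ≤ |A - A| ≤ 13.
Note: 0 ∈ A - A always (from a - a). The set is symmetric: if d ∈ A - A then -d ∈ A - A.
Enumerate nonzero differences d = a - a' with a > a' (then include -d):
Positive differences: {2, 3, 4, 5, 7, 9}
Full difference set: {0} ∪ (positive diffs) ∪ (negative diffs).
|A - A| = 1 + 2·6 = 13 (matches direct enumeration: 13).

|A - A| = 13


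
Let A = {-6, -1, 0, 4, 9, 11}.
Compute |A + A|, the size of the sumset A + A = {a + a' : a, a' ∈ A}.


A + A = {a + a' : a, a' ∈ A}; |A| = 6.
General bounds: 2|A| - 1 ≤ |A + A| ≤ |A|(|A|+1)/2, i.e. 11 ≤ |A + A| ≤ 21.
Lower bound 2|A|-1 is attained iff A is an arithmetic progression.
Enumerate sums a + a' for a ≤ a' (symmetric, so this suffices):
a = -6: -6+-6=-12, -6+-1=-7, -6+0=-6, -6+4=-2, -6+9=3, -6+11=5
a = -1: -1+-1=-2, -1+0=-1, -1+4=3, -1+9=8, -1+11=10
a = 0: 0+0=0, 0+4=4, 0+9=9, 0+11=11
a = 4: 4+4=8, 4+9=13, 4+11=15
a = 9: 9+9=18, 9+11=20
a = 11: 11+11=22
Distinct sums: {-12, -7, -6, -2, -1, 0, 3, 4, 5, 8, 9, 10, 11, 13, 15, 18, 20, 22}
|A + A| = 18

|A + A| = 18


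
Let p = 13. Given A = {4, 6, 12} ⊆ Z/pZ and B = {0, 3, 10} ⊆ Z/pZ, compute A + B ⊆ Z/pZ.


Work in Z/13Z: reduce every sum a + b modulo 13.
Enumerate all 9 pairs:
a = 4: 4+0=4, 4+3=7, 4+10=1
a = 6: 6+0=6, 6+3=9, 6+10=3
a = 12: 12+0=12, 12+3=2, 12+10=9
Distinct residues collected: {1, 2, 3, 4, 6, 7, 9, 12}
|A + B| = 8 (out of 13 total residues).

A + B = {1, 2, 3, 4, 6, 7, 9, 12}


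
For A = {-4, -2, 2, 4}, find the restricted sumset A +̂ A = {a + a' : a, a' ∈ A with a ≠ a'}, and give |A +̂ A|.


Restricted sumset: A +̂ A = {a + a' : a ∈ A, a' ∈ A, a ≠ a'}.
Equivalently, take A + A and drop any sum 2a that is achievable ONLY as a + a for a ∈ A (i.e. sums representable only with equal summands).
Enumerate pairs (a, a') with a < a' (symmetric, so each unordered pair gives one sum; this covers all a ≠ a'):
  -4 + -2 = -6
  -4 + 2 = -2
  -4 + 4 = 0
  -2 + 2 = 0
  -2 + 4 = 2
  2 + 4 = 6
Collected distinct sums: {-6, -2, 0, 2, 6}
|A +̂ A| = 5
(Reference bound: |A +̂ A| ≥ 2|A| - 3 for |A| ≥ 2, with |A| = 4 giving ≥ 5.)

|A +̂ A| = 5


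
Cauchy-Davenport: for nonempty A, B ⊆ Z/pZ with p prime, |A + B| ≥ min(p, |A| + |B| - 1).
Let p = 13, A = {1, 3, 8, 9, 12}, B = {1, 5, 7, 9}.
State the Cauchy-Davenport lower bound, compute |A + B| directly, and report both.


Cauchy-Davenport: |A + B| ≥ min(p, |A| + |B| - 1) for A, B nonempty in Z/pZ.
|A| = 5, |B| = 4, p = 13.
CD lower bound = min(13, 5 + 4 - 1) = min(13, 8) = 8.
Compute A + B mod 13 directly:
a = 1: 1+1=2, 1+5=6, 1+7=8, 1+9=10
a = 3: 3+1=4, 3+5=8, 3+7=10, 3+9=12
a = 8: 8+1=9, 8+5=0, 8+7=2, 8+9=4
a = 9: 9+1=10, 9+5=1, 9+7=3, 9+9=5
a = 12: 12+1=0, 12+5=4, 12+7=6, 12+9=8
A + B = {0, 1, 2, 3, 4, 5, 6, 8, 9, 10, 12}, so |A + B| = 11.
Verify: 11 ≥ 8? Yes ✓.

CD lower bound = 8, actual |A + B| = 11.


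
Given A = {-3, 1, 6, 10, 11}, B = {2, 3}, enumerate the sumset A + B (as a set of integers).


A + B = {a + b : a ∈ A, b ∈ B}.
Enumerate all |A|·|B| = 5·2 = 10 pairs (a, b) and collect distinct sums.
a = -3: -3+2=-1, -3+3=0
a = 1: 1+2=3, 1+3=4
a = 6: 6+2=8, 6+3=9
a = 10: 10+2=12, 10+3=13
a = 11: 11+2=13, 11+3=14
Collecting distinct sums: A + B = {-1, 0, 3, 4, 8, 9, 12, 13, 14}
|A + B| = 9

A + B = {-1, 0, 3, 4, 8, 9, 12, 13, 14}


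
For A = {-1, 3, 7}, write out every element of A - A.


A - A = {a - a' : a, a' ∈ A}.
Compute a - a' for each ordered pair (a, a'):
a = -1: -1--1=0, -1-3=-4, -1-7=-8
a = 3: 3--1=4, 3-3=0, 3-7=-4
a = 7: 7--1=8, 7-3=4, 7-7=0
Collecting distinct values (and noting 0 appears from a-a):
A - A = {-8, -4, 0, 4, 8}
|A - A| = 5

A - A = {-8, -4, 0, 4, 8}


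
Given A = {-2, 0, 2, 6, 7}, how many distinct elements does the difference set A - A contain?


A - A = {a - a' : a, a' ∈ A}; |A| = 5.
Bounds: 2|A|-1 ≤ |A - A| ≤ |A|² - |A| + 1, i.e. 9 ≤ |A - A| ≤ 21.
Note: 0 ∈ A - A always (from a - a). The set is symmetric: if d ∈ A - A then -d ∈ A - A.
Enumerate nonzero differences d = a - a' with a > a' (then include -d):
Positive differences: {1, 2, 4, 5, 6, 7, 8, 9}
Full difference set: {0} ∪ (positive diffs) ∪ (negative diffs).
|A - A| = 1 + 2·8 = 17 (matches direct enumeration: 17).

|A - A| = 17


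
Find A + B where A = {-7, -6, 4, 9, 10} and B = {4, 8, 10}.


A + B = {a + b : a ∈ A, b ∈ B}.
Enumerate all |A|·|B| = 5·3 = 15 pairs (a, b) and collect distinct sums.
a = -7: -7+4=-3, -7+8=1, -7+10=3
a = -6: -6+4=-2, -6+8=2, -6+10=4
a = 4: 4+4=8, 4+8=12, 4+10=14
a = 9: 9+4=13, 9+8=17, 9+10=19
a = 10: 10+4=14, 10+8=18, 10+10=20
Collecting distinct sums: A + B = {-3, -2, 1, 2, 3, 4, 8, 12, 13, 14, 17, 18, 19, 20}
|A + B| = 14

A + B = {-3, -2, 1, 2, 3, 4, 8, 12, 13, 14, 17, 18, 19, 20}


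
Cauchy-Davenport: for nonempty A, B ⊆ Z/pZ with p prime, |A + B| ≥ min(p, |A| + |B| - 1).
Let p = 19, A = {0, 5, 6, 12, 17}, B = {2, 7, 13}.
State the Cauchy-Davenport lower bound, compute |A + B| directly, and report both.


Cauchy-Davenport: |A + B| ≥ min(p, |A| + |B| - 1) for A, B nonempty in Z/pZ.
|A| = 5, |B| = 3, p = 19.
CD lower bound = min(19, 5 + 3 - 1) = min(19, 7) = 7.
Compute A + B mod 19 directly:
a = 0: 0+2=2, 0+7=7, 0+13=13
a = 5: 5+2=7, 5+7=12, 5+13=18
a = 6: 6+2=8, 6+7=13, 6+13=0
a = 12: 12+2=14, 12+7=0, 12+13=6
a = 17: 17+2=0, 17+7=5, 17+13=11
A + B = {0, 2, 5, 6, 7, 8, 11, 12, 13, 14, 18}, so |A + B| = 11.
Verify: 11 ≥ 7? Yes ✓.

CD lower bound = 7, actual |A + B| = 11.


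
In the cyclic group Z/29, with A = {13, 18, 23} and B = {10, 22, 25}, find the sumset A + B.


Work in Z/29Z: reduce every sum a + b modulo 29.
Enumerate all 9 pairs:
a = 13: 13+10=23, 13+22=6, 13+25=9
a = 18: 18+10=28, 18+22=11, 18+25=14
a = 23: 23+10=4, 23+22=16, 23+25=19
Distinct residues collected: {4, 6, 9, 11, 14, 16, 19, 23, 28}
|A + B| = 9 (out of 29 total residues).

A + B = {4, 6, 9, 11, 14, 16, 19, 23, 28}


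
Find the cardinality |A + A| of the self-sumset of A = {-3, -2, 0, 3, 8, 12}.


A + A = {a + a' : a, a' ∈ A}; |A| = 6.
General bounds: 2|A| - 1 ≤ |A + A| ≤ |A|(|A|+1)/2, i.e. 11 ≤ |A + A| ≤ 21.
Lower bound 2|A|-1 is attained iff A is an arithmetic progression.
Enumerate sums a + a' for a ≤ a' (symmetric, so this suffices):
a = -3: -3+-3=-6, -3+-2=-5, -3+0=-3, -3+3=0, -3+8=5, -3+12=9
a = -2: -2+-2=-4, -2+0=-2, -2+3=1, -2+8=6, -2+12=10
a = 0: 0+0=0, 0+3=3, 0+8=8, 0+12=12
a = 3: 3+3=6, 3+8=11, 3+12=15
a = 8: 8+8=16, 8+12=20
a = 12: 12+12=24
Distinct sums: {-6, -5, -4, -3, -2, 0, 1, 3, 5, 6, 8, 9, 10, 11, 12, 15, 16, 20, 24}
|A + A| = 19

|A + A| = 19


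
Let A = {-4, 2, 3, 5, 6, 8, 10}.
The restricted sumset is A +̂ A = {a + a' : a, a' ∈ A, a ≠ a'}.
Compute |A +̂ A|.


Restricted sumset: A +̂ A = {a + a' : a ∈ A, a' ∈ A, a ≠ a'}.
Equivalently, take A + A and drop any sum 2a that is achievable ONLY as a + a for a ∈ A (i.e. sums representable only with equal summands).
Enumerate pairs (a, a') with a < a' (symmetric, so each unordered pair gives one sum; this covers all a ≠ a'):
  -4 + 2 = -2
  -4 + 3 = -1
  -4 + 5 = 1
  -4 + 6 = 2
  -4 + 8 = 4
  -4 + 10 = 6
  2 + 3 = 5
  2 + 5 = 7
  2 + 6 = 8
  2 + 8 = 10
  2 + 10 = 12
  3 + 5 = 8
  3 + 6 = 9
  3 + 8 = 11
  3 + 10 = 13
  5 + 6 = 11
  5 + 8 = 13
  5 + 10 = 15
  6 + 8 = 14
  6 + 10 = 16
  8 + 10 = 18
Collected distinct sums: {-2, -1, 1, 2, 4, 5, 6, 7, 8, 9, 10, 11, 12, 13, 14, 15, 16, 18}
|A +̂ A| = 18
(Reference bound: |A +̂ A| ≥ 2|A| - 3 for |A| ≥ 2, with |A| = 7 giving ≥ 11.)

|A +̂ A| = 18


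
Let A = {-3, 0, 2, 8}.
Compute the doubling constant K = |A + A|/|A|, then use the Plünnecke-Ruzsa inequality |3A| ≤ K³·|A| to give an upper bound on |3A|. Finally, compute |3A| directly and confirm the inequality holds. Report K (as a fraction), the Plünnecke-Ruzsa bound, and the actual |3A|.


|A| = 4.
Step 1: Compute A + A by enumerating all 16 pairs.
A + A = {-6, -3, -1, 0, 2, 4, 5, 8, 10, 16}, so |A + A| = 10.
Step 2: Doubling constant K = |A + A|/|A| = 10/4 = 10/4 ≈ 2.5000.
Step 3: Plünnecke-Ruzsa gives |3A| ≤ K³·|A| = (2.5000)³ · 4 ≈ 62.5000.
Step 4: Compute 3A = A + A + A directly by enumerating all triples (a,b,c) ∈ A³; |3A| = 19.
Step 5: Check 19 ≤ 62.5000? Yes ✓.

K = 10/4, Plünnecke-Ruzsa bound K³|A| ≈ 62.5000, |3A| = 19, inequality holds.


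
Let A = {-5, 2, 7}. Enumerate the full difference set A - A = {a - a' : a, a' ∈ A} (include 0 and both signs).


A - A = {a - a' : a, a' ∈ A}.
Compute a - a' for each ordered pair (a, a'):
a = -5: -5--5=0, -5-2=-7, -5-7=-12
a = 2: 2--5=7, 2-2=0, 2-7=-5
a = 7: 7--5=12, 7-2=5, 7-7=0
Collecting distinct values (and noting 0 appears from a-a):
A - A = {-12, -7, -5, 0, 5, 7, 12}
|A - A| = 7

A - A = {-12, -7, -5, 0, 5, 7, 12}


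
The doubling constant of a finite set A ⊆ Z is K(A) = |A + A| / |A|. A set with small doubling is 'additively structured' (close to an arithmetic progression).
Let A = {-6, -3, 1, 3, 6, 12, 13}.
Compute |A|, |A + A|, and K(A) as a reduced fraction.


|A| = 7.
Compute A + A by enumerating all 49 pairs.
A + A = {-12, -9, -6, -5, -3, -2, 0, 2, 3, 4, 6, 7, 9, 10, 12, 13, 14, 15, 16, 18, 19, 24, 25, 26}, so |A + A| = 24.
K = |A + A| / |A| = 24/7 (already in lowest terms) ≈ 3.4286.
Reference: AP of size 7 gives K = 13/7 ≈ 1.8571; a fully generic set of size 7 gives K ≈ 4.0000.

|A| = 7, |A + A| = 24, K = 24/7.


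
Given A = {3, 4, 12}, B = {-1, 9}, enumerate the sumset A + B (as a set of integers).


A + B = {a + b : a ∈ A, b ∈ B}.
Enumerate all |A|·|B| = 3·2 = 6 pairs (a, b) and collect distinct sums.
a = 3: 3+-1=2, 3+9=12
a = 4: 4+-1=3, 4+9=13
a = 12: 12+-1=11, 12+9=21
Collecting distinct sums: A + B = {2, 3, 11, 12, 13, 21}
|A + B| = 6

A + B = {2, 3, 11, 12, 13, 21}


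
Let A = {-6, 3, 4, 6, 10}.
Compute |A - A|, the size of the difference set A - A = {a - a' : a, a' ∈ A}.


A - A = {a - a' : a, a' ∈ A}; |A| = 5.
Bounds: 2|A|-1 ≤ |A - A| ≤ |A|² - |A| + 1, i.e. 9 ≤ |A - A| ≤ 21.
Note: 0 ∈ A - A always (from a - a). The set is symmetric: if d ∈ A - A then -d ∈ A - A.
Enumerate nonzero differences d = a - a' with a > a' (then include -d):
Positive differences: {1, 2, 3, 4, 6, 7, 9, 10, 12, 16}
Full difference set: {0} ∪ (positive diffs) ∪ (negative diffs).
|A - A| = 1 + 2·10 = 21 (matches direct enumeration: 21).

|A - A| = 21


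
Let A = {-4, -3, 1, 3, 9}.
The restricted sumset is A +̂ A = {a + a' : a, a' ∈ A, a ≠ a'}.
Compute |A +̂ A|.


Restricted sumset: A +̂ A = {a + a' : a ∈ A, a' ∈ A, a ≠ a'}.
Equivalently, take A + A and drop any sum 2a that is achievable ONLY as a + a for a ∈ A (i.e. sums representable only with equal summands).
Enumerate pairs (a, a') with a < a' (symmetric, so each unordered pair gives one sum; this covers all a ≠ a'):
  -4 + -3 = -7
  -4 + 1 = -3
  -4 + 3 = -1
  -4 + 9 = 5
  -3 + 1 = -2
  -3 + 3 = 0
  -3 + 9 = 6
  1 + 3 = 4
  1 + 9 = 10
  3 + 9 = 12
Collected distinct sums: {-7, -3, -2, -1, 0, 4, 5, 6, 10, 12}
|A +̂ A| = 10
(Reference bound: |A +̂ A| ≥ 2|A| - 3 for |A| ≥ 2, with |A| = 5 giving ≥ 7.)

|A +̂ A| = 10


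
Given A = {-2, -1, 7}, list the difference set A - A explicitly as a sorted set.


A - A = {a - a' : a, a' ∈ A}.
Compute a - a' for each ordered pair (a, a'):
a = -2: -2--2=0, -2--1=-1, -2-7=-9
a = -1: -1--2=1, -1--1=0, -1-7=-8
a = 7: 7--2=9, 7--1=8, 7-7=0
Collecting distinct values (and noting 0 appears from a-a):
A - A = {-9, -8, -1, 0, 1, 8, 9}
|A - A| = 7

A - A = {-9, -8, -1, 0, 1, 8, 9}


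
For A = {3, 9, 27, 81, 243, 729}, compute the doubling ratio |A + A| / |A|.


|A| = 6.
Compute A + A by enumerating all 36 pairs.
A + A = {6, 12, 18, 30, 36, 54, 84, 90, 108, 162, 246, 252, 270, 324, 486, 732, 738, 756, 810, 972, 1458}, so |A + A| = 21.
K = |A + A| / |A| = 21/6 = 7/2 ≈ 3.5000.
Reference: AP of size 6 gives K = 11/6 ≈ 1.8333; a fully generic set of size 6 gives K ≈ 3.5000.

|A| = 6, |A + A| = 21, K = 21/6 = 7/2.


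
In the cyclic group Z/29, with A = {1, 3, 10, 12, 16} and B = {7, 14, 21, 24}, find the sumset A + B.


Work in Z/29Z: reduce every sum a + b modulo 29.
Enumerate all 20 pairs:
a = 1: 1+7=8, 1+14=15, 1+21=22, 1+24=25
a = 3: 3+7=10, 3+14=17, 3+21=24, 3+24=27
a = 10: 10+7=17, 10+14=24, 10+21=2, 10+24=5
a = 12: 12+7=19, 12+14=26, 12+21=4, 12+24=7
a = 16: 16+7=23, 16+14=1, 16+21=8, 16+24=11
Distinct residues collected: {1, 2, 4, 5, 7, 8, 10, 11, 15, 17, 19, 22, 23, 24, 25, 26, 27}
|A + B| = 17 (out of 29 total residues).

A + B = {1, 2, 4, 5, 7, 8, 10, 11, 15, 17, 19, 22, 23, 24, 25, 26, 27}


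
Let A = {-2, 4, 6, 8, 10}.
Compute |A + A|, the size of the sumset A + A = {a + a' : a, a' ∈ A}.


A + A = {a + a' : a, a' ∈ A}; |A| = 5.
General bounds: 2|A| - 1 ≤ |A + A| ≤ |A|(|A|+1)/2, i.e. 9 ≤ |A + A| ≤ 15.
Lower bound 2|A|-1 is attained iff A is an arithmetic progression.
Enumerate sums a + a' for a ≤ a' (symmetric, so this suffices):
a = -2: -2+-2=-4, -2+4=2, -2+6=4, -2+8=6, -2+10=8
a = 4: 4+4=8, 4+6=10, 4+8=12, 4+10=14
a = 6: 6+6=12, 6+8=14, 6+10=16
a = 8: 8+8=16, 8+10=18
a = 10: 10+10=20
Distinct sums: {-4, 2, 4, 6, 8, 10, 12, 14, 16, 18, 20}
|A + A| = 11

|A + A| = 11


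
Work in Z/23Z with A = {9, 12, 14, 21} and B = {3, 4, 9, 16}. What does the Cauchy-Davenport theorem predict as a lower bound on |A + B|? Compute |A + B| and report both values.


Cauchy-Davenport: |A + B| ≥ min(p, |A| + |B| - 1) for A, B nonempty in Z/pZ.
|A| = 4, |B| = 4, p = 23.
CD lower bound = min(23, 4 + 4 - 1) = min(23, 7) = 7.
Compute A + B mod 23 directly:
a = 9: 9+3=12, 9+4=13, 9+9=18, 9+16=2
a = 12: 12+3=15, 12+4=16, 12+9=21, 12+16=5
a = 14: 14+3=17, 14+4=18, 14+9=0, 14+16=7
a = 21: 21+3=1, 21+4=2, 21+9=7, 21+16=14
A + B = {0, 1, 2, 5, 7, 12, 13, 14, 15, 16, 17, 18, 21}, so |A + B| = 13.
Verify: 13 ≥ 7? Yes ✓.

CD lower bound = 7, actual |A + B| = 13.


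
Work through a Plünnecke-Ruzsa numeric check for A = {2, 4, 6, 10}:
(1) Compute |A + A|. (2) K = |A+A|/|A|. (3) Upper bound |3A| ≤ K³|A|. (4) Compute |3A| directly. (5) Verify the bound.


|A| = 4.
Step 1: Compute A + A by enumerating all 16 pairs.
A + A = {4, 6, 8, 10, 12, 14, 16, 20}, so |A + A| = 8.
Step 2: Doubling constant K = |A + A|/|A| = 8/4 = 8/4 ≈ 2.0000.
Step 3: Plünnecke-Ruzsa gives |3A| ≤ K³·|A| = (2.0000)³ · 4 ≈ 32.0000.
Step 4: Compute 3A = A + A + A directly by enumerating all triples (a,b,c) ∈ A³; |3A| = 12.
Step 5: Check 12 ≤ 32.0000? Yes ✓.

K = 8/4, Plünnecke-Ruzsa bound K³|A| ≈ 32.0000, |3A| = 12, inequality holds.


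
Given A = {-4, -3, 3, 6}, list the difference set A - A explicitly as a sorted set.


A - A = {a - a' : a, a' ∈ A}.
Compute a - a' for each ordered pair (a, a'):
a = -4: -4--4=0, -4--3=-1, -4-3=-7, -4-6=-10
a = -3: -3--4=1, -3--3=0, -3-3=-6, -3-6=-9
a = 3: 3--4=7, 3--3=6, 3-3=0, 3-6=-3
a = 6: 6--4=10, 6--3=9, 6-3=3, 6-6=0
Collecting distinct values (and noting 0 appears from a-a):
A - A = {-10, -9, -7, -6, -3, -1, 0, 1, 3, 6, 7, 9, 10}
|A - A| = 13

A - A = {-10, -9, -7, -6, -3, -1, 0, 1, 3, 6, 7, 9, 10}


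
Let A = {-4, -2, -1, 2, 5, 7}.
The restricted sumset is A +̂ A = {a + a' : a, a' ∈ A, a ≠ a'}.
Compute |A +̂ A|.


Restricted sumset: A +̂ A = {a + a' : a ∈ A, a' ∈ A, a ≠ a'}.
Equivalently, take A + A and drop any sum 2a that is achievable ONLY as a + a for a ∈ A (i.e. sums representable only with equal summands).
Enumerate pairs (a, a') with a < a' (symmetric, so each unordered pair gives one sum; this covers all a ≠ a'):
  -4 + -2 = -6
  -4 + -1 = -5
  -4 + 2 = -2
  -4 + 5 = 1
  -4 + 7 = 3
  -2 + -1 = -3
  -2 + 2 = 0
  -2 + 5 = 3
  -2 + 7 = 5
  -1 + 2 = 1
  -1 + 5 = 4
  -1 + 7 = 6
  2 + 5 = 7
  2 + 7 = 9
  5 + 7 = 12
Collected distinct sums: {-6, -5, -3, -2, 0, 1, 3, 4, 5, 6, 7, 9, 12}
|A +̂ A| = 13
(Reference bound: |A +̂ A| ≥ 2|A| - 3 for |A| ≥ 2, with |A| = 6 giving ≥ 9.)

|A +̂ A| = 13


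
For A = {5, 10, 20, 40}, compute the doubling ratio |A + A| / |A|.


|A| = 4.
Compute A + A by enumerating all 16 pairs.
A + A = {10, 15, 20, 25, 30, 40, 45, 50, 60, 80}, so |A + A| = 10.
K = |A + A| / |A| = 10/4 = 5/2 ≈ 2.5000.
Reference: AP of size 4 gives K = 7/4 ≈ 1.7500; a fully generic set of size 4 gives K ≈ 2.5000.

|A| = 4, |A + A| = 10, K = 10/4 = 5/2.


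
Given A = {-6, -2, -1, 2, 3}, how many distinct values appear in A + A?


A + A = {a + a' : a, a' ∈ A}; |A| = 5.
General bounds: 2|A| - 1 ≤ |A + A| ≤ |A|(|A|+1)/2, i.e. 9 ≤ |A + A| ≤ 15.
Lower bound 2|A|-1 is attained iff A is an arithmetic progression.
Enumerate sums a + a' for a ≤ a' (symmetric, so this suffices):
a = -6: -6+-6=-12, -6+-2=-8, -6+-1=-7, -6+2=-4, -6+3=-3
a = -2: -2+-2=-4, -2+-1=-3, -2+2=0, -2+3=1
a = -1: -1+-1=-2, -1+2=1, -1+3=2
a = 2: 2+2=4, 2+3=5
a = 3: 3+3=6
Distinct sums: {-12, -8, -7, -4, -3, -2, 0, 1, 2, 4, 5, 6}
|A + A| = 12

|A + A| = 12


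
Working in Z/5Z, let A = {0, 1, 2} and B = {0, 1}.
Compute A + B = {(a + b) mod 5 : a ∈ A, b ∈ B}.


Work in Z/5Z: reduce every sum a + b modulo 5.
Enumerate all 6 pairs:
a = 0: 0+0=0, 0+1=1
a = 1: 1+0=1, 1+1=2
a = 2: 2+0=2, 2+1=3
Distinct residues collected: {0, 1, 2, 3}
|A + B| = 4 (out of 5 total residues).

A + B = {0, 1, 2, 3}


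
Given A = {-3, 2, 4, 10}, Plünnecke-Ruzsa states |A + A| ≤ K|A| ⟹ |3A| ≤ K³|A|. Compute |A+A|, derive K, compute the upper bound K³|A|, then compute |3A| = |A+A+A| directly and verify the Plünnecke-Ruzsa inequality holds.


|A| = 4.
Step 1: Compute A + A by enumerating all 16 pairs.
A + A = {-6, -1, 1, 4, 6, 7, 8, 12, 14, 20}, so |A + A| = 10.
Step 2: Doubling constant K = |A + A|/|A| = 10/4 = 10/4 ≈ 2.5000.
Step 3: Plünnecke-Ruzsa gives |3A| ≤ K³·|A| = (2.5000)³ · 4 ≈ 62.5000.
Step 4: Compute 3A = A + A + A directly by enumerating all triples (a,b,c) ∈ A³; |3A| = 20.
Step 5: Check 20 ≤ 62.5000? Yes ✓.

K = 10/4, Plünnecke-Ruzsa bound K³|A| ≈ 62.5000, |3A| = 20, inequality holds.


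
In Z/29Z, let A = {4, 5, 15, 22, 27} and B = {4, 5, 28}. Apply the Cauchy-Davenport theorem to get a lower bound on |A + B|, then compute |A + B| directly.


Cauchy-Davenport: |A + B| ≥ min(p, |A| + |B| - 1) for A, B nonempty in Z/pZ.
|A| = 5, |B| = 3, p = 29.
CD lower bound = min(29, 5 + 3 - 1) = min(29, 7) = 7.
Compute A + B mod 29 directly:
a = 4: 4+4=8, 4+5=9, 4+28=3
a = 5: 5+4=9, 5+5=10, 5+28=4
a = 15: 15+4=19, 15+5=20, 15+28=14
a = 22: 22+4=26, 22+5=27, 22+28=21
a = 27: 27+4=2, 27+5=3, 27+28=26
A + B = {2, 3, 4, 8, 9, 10, 14, 19, 20, 21, 26, 27}, so |A + B| = 12.
Verify: 12 ≥ 7? Yes ✓.

CD lower bound = 7, actual |A + B| = 12.


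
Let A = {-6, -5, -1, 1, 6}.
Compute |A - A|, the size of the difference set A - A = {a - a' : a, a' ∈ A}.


A - A = {a - a' : a, a' ∈ A}; |A| = 5.
Bounds: 2|A|-1 ≤ |A - A| ≤ |A|² - |A| + 1, i.e. 9 ≤ |A - A| ≤ 21.
Note: 0 ∈ A - A always (from a - a). The set is symmetric: if d ∈ A - A then -d ∈ A - A.
Enumerate nonzero differences d = a - a' with a > a' (then include -d):
Positive differences: {1, 2, 4, 5, 6, 7, 11, 12}
Full difference set: {0} ∪ (positive diffs) ∪ (negative diffs).
|A - A| = 1 + 2·8 = 17 (matches direct enumeration: 17).

|A - A| = 17


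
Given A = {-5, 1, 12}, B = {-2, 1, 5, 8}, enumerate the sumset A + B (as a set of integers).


A + B = {a + b : a ∈ A, b ∈ B}.
Enumerate all |A|·|B| = 3·4 = 12 pairs (a, b) and collect distinct sums.
a = -5: -5+-2=-7, -5+1=-4, -5+5=0, -5+8=3
a = 1: 1+-2=-1, 1+1=2, 1+5=6, 1+8=9
a = 12: 12+-2=10, 12+1=13, 12+5=17, 12+8=20
Collecting distinct sums: A + B = {-7, -4, -1, 0, 2, 3, 6, 9, 10, 13, 17, 20}
|A + B| = 12

A + B = {-7, -4, -1, 0, 2, 3, 6, 9, 10, 13, 17, 20}


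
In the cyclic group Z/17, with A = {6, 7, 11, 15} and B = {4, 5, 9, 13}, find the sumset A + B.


Work in Z/17Z: reduce every sum a + b modulo 17.
Enumerate all 16 pairs:
a = 6: 6+4=10, 6+5=11, 6+9=15, 6+13=2
a = 7: 7+4=11, 7+5=12, 7+9=16, 7+13=3
a = 11: 11+4=15, 11+5=16, 11+9=3, 11+13=7
a = 15: 15+4=2, 15+5=3, 15+9=7, 15+13=11
Distinct residues collected: {2, 3, 7, 10, 11, 12, 15, 16}
|A + B| = 8 (out of 17 total residues).

A + B = {2, 3, 7, 10, 11, 12, 15, 16}


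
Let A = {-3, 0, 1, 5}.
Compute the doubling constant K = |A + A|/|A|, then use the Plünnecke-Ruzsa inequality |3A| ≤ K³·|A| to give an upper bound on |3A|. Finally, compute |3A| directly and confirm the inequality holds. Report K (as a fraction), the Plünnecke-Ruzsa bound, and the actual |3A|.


|A| = 4.
Step 1: Compute A + A by enumerating all 16 pairs.
A + A = {-6, -3, -2, 0, 1, 2, 5, 6, 10}, so |A + A| = 9.
Step 2: Doubling constant K = |A + A|/|A| = 9/4 = 9/4 ≈ 2.2500.
Step 3: Plünnecke-Ruzsa gives |3A| ≤ K³·|A| = (2.2500)³ · 4 ≈ 45.5625.
Step 4: Compute 3A = A + A + A directly by enumerating all triples (a,b,c) ∈ A³; |3A| = 16.
Step 5: Check 16 ≤ 45.5625? Yes ✓.

K = 9/4, Plünnecke-Ruzsa bound K³|A| ≈ 45.5625, |3A| = 16, inequality holds.


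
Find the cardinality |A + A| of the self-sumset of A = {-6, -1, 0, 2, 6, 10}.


A + A = {a + a' : a, a' ∈ A}; |A| = 6.
General bounds: 2|A| - 1 ≤ |A + A| ≤ |A|(|A|+1)/2, i.e. 11 ≤ |A + A| ≤ 21.
Lower bound 2|A|-1 is attained iff A is an arithmetic progression.
Enumerate sums a + a' for a ≤ a' (symmetric, so this suffices):
a = -6: -6+-6=-12, -6+-1=-7, -6+0=-6, -6+2=-4, -6+6=0, -6+10=4
a = -1: -1+-1=-2, -1+0=-1, -1+2=1, -1+6=5, -1+10=9
a = 0: 0+0=0, 0+2=2, 0+6=6, 0+10=10
a = 2: 2+2=4, 2+6=8, 2+10=12
a = 6: 6+6=12, 6+10=16
a = 10: 10+10=20
Distinct sums: {-12, -7, -6, -4, -2, -1, 0, 1, 2, 4, 5, 6, 8, 9, 10, 12, 16, 20}
|A + A| = 18

|A + A| = 18


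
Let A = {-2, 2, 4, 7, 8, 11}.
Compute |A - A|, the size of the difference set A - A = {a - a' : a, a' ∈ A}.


A - A = {a - a' : a, a' ∈ A}; |A| = 6.
Bounds: 2|A|-1 ≤ |A - A| ≤ |A|² - |A| + 1, i.e. 11 ≤ |A - A| ≤ 31.
Note: 0 ∈ A - A always (from a - a). The set is symmetric: if d ∈ A - A then -d ∈ A - A.
Enumerate nonzero differences d = a - a' with a > a' (then include -d):
Positive differences: {1, 2, 3, 4, 5, 6, 7, 9, 10, 13}
Full difference set: {0} ∪ (positive diffs) ∪ (negative diffs).
|A - A| = 1 + 2·10 = 21 (matches direct enumeration: 21).

|A - A| = 21


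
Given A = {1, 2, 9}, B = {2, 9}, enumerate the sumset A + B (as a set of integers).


A + B = {a + b : a ∈ A, b ∈ B}.
Enumerate all |A|·|B| = 3·2 = 6 pairs (a, b) and collect distinct sums.
a = 1: 1+2=3, 1+9=10
a = 2: 2+2=4, 2+9=11
a = 9: 9+2=11, 9+9=18
Collecting distinct sums: A + B = {3, 4, 10, 11, 18}
|A + B| = 5

A + B = {3, 4, 10, 11, 18}


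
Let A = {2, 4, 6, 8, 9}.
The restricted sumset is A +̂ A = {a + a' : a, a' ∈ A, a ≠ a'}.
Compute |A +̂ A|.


Restricted sumset: A +̂ A = {a + a' : a ∈ A, a' ∈ A, a ≠ a'}.
Equivalently, take A + A and drop any sum 2a that is achievable ONLY as a + a for a ∈ A (i.e. sums representable only with equal summands).
Enumerate pairs (a, a') with a < a' (symmetric, so each unordered pair gives one sum; this covers all a ≠ a'):
  2 + 4 = 6
  2 + 6 = 8
  2 + 8 = 10
  2 + 9 = 11
  4 + 6 = 10
  4 + 8 = 12
  4 + 9 = 13
  6 + 8 = 14
  6 + 9 = 15
  8 + 9 = 17
Collected distinct sums: {6, 8, 10, 11, 12, 13, 14, 15, 17}
|A +̂ A| = 9
(Reference bound: |A +̂ A| ≥ 2|A| - 3 for |A| ≥ 2, with |A| = 5 giving ≥ 7.)

|A +̂ A| = 9


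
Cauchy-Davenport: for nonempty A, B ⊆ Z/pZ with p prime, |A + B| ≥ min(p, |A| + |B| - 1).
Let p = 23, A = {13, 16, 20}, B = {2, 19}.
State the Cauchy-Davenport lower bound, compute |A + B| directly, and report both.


Cauchy-Davenport: |A + B| ≥ min(p, |A| + |B| - 1) for A, B nonempty in Z/pZ.
|A| = 3, |B| = 2, p = 23.
CD lower bound = min(23, 3 + 2 - 1) = min(23, 4) = 4.
Compute A + B mod 23 directly:
a = 13: 13+2=15, 13+19=9
a = 16: 16+2=18, 16+19=12
a = 20: 20+2=22, 20+19=16
A + B = {9, 12, 15, 16, 18, 22}, so |A + B| = 6.
Verify: 6 ≥ 4? Yes ✓.

CD lower bound = 4, actual |A + B| = 6.
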